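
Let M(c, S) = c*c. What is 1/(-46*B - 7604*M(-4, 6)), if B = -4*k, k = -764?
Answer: -1/262240 ≈ -3.8133e-6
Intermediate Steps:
B = 3056 (B = -4*(-764) = 3056)
M(c, S) = c²
1/(-46*B - 7604*M(-4, 6)) = 1/(-46*3056 - 7604*(-4)²) = 1/(-140576 - 7604*16) = 1/(-140576 - 121664) = 1/(-262240) = -1/262240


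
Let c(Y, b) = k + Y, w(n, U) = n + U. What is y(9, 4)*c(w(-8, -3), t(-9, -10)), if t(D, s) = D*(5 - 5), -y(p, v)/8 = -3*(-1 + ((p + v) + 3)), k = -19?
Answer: -10800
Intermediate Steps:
w(n, U) = U + n
y(p, v) = 48 + 24*p + 24*v (y(p, v) = -(-24)*(-1 + ((p + v) + 3)) = -(-24)*(-1 + (3 + p + v)) = -(-24)*(2 + p + v) = -8*(-6 - 3*p - 3*v) = 48 + 24*p + 24*v)
t(D, s) = 0 (t(D, s) = D*0 = 0)
c(Y, b) = -19 + Y
y(9, 4)*c(w(-8, -3), t(-9, -10)) = (48 + 24*9 + 24*4)*(-19 + (-3 - 8)) = (48 + 216 + 96)*(-19 - 11) = 360*(-30) = -10800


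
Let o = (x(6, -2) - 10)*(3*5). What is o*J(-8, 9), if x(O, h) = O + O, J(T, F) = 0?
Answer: 0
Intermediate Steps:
x(O, h) = 2*O
o = 30 (o = (2*6 - 10)*(3*5) = (12 - 10)*15 = 2*15 = 30)
o*J(-8, 9) = 30*0 = 0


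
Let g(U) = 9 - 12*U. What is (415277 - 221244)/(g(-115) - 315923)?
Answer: -194033/314534 ≈ -0.61689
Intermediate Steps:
(415277 - 221244)/(g(-115) - 315923) = (415277 - 221244)/((9 - 12*(-115)) - 315923) = 194033/((9 + 1380) - 315923) = 194033/(1389 - 315923) = 194033/(-314534) = 194033*(-1/314534) = -194033/314534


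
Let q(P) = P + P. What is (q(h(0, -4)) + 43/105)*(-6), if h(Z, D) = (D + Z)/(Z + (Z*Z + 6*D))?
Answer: -156/35 ≈ -4.4571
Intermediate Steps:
h(Z, D) = (D + Z)/(Z + Z² + 6*D) (h(Z, D) = (D + Z)/(Z + (Z² + 6*D)) = (D + Z)/(Z + Z² + 6*D))
q(P) = 2*P
(q(h(0, -4)) + 43/105)*(-6) = (2*((-4 + 0)/(0 + 0² + 6*(-4))) + 43/105)*(-6) = (2*(-4/(0 + 0 - 24)) + 43*(1/105))*(-6) = (2*(-4/(-24)) + 43/105)*(-6) = (2*(-1/24*(-4)) + 43/105)*(-6) = (2*(⅙) + 43/105)*(-6) = (⅓ + 43/105)*(-6) = (26/35)*(-6) = -156/35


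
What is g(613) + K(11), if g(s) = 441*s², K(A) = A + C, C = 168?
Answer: 165714308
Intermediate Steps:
K(A) = 168 + A (K(A) = A + 168 = 168 + A)
g(613) + K(11) = 441*613² + (168 + 11) = 441*375769 + 179 = 165714129 + 179 = 165714308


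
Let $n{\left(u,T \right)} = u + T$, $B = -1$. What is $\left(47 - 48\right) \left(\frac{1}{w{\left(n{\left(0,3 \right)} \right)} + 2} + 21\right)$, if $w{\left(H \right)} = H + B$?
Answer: $- \frac{85}{4} \approx -21.25$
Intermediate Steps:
$n{\left(u,T \right)} = T + u$
$w{\left(H \right)} = -1 + H$ ($w{\left(H \right)} = H - 1 = -1 + H$)
$\left(47 - 48\right) \left(\frac{1}{w{\left(n{\left(0,3 \right)} \right)} + 2} + 21\right) = \left(47 - 48\right) \left(\frac{1}{\left(-1 + \left(3 + 0\right)\right) + 2} + 21\right) = - (\frac{1}{\left(-1 + 3\right) + 2} + 21) = - (\frac{1}{2 + 2} + 21) = - (\frac{1}{4} + 21) = \left(-1\right) \frac{85}{4} = - \frac{85}{4}$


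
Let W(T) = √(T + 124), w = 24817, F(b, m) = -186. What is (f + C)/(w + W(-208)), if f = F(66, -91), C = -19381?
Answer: -485594239/615883573 + 39134*I*√21/615883573 ≈ -0.78845 + 0.00029118*I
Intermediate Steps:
f = -186
W(T) = √(124 + T)
(f + C)/(w + W(-208)) = (-186 - 19381)/(24817 + √(124 - 208)) = -19567/(24817 + √(-84)) = -19567/(24817 + 2*I*√21)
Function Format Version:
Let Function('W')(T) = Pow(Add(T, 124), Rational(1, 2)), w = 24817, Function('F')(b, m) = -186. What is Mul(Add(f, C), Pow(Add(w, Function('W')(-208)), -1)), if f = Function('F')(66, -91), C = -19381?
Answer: Add(Rational(-485594239, 615883573), Mul(Rational(39134, 615883573), I, Pow(21, Rational(1, 2)))) ≈ Add(-0.78845, Mul(0.00029118, I))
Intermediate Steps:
f = -186
Function('W')(T) = Pow(Add(124, T), Rational(1, 2))
Mul(Add(f, C), Pow(Add(w, Function('W')(-208)), -1)) = Mul(Add(-186, -19381), Pow(Add(24817, Pow(Add(124, -208), Rational(1, 2))), -1)) = Mul(-19567, Pow(Add(24817, Pow(-84, Rational(1, 2))), -1)) = Mul(-19567, Pow(Add(24817, Mul(2, I, Pow(21, Rational(1, 2)))), -1))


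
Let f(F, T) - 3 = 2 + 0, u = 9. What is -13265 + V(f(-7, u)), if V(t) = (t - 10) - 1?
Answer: -13271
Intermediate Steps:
f(F, T) = 5 (f(F, T) = 3 + (2 + 0) = 3 + 2 = 5)
V(t) = -11 + t (V(t) = (-10 + t) - 1 = -11 + t)
-13265 + V(f(-7, u)) = -13265 + (-11 + 5) = -13265 - 6 = -13271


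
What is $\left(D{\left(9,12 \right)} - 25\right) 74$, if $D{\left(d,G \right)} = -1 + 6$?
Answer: $-1480$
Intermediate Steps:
$D{\left(d,G \right)} = 5$
$\left(D{\left(9,12 \right)} - 25\right) 74 = \left(5 - 25\right) 74 = \left(-20\right) 74 = -1480$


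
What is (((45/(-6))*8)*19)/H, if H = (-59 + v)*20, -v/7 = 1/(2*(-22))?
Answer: 836/863 ≈ 0.96871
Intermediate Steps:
v = 7/44 (v = -7/(2*(-22)) = -7/(-44) = -7*(-1/44) = 7/44 ≈ 0.15909)
H = -12945/11 (H = (-59 + 7/44)*20 = -2589/44*20 = -12945/11 ≈ -1176.8)
(((45/(-6))*8)*19)/H = (((45/(-6))*8)*19)/(-12945/11) = (((45*(-⅙))*8)*19)*(-11/12945) = (-15/2*8*19)*(-11/12945) = -60*19*(-11/12945) = -1140*(-11/12945) = 836/863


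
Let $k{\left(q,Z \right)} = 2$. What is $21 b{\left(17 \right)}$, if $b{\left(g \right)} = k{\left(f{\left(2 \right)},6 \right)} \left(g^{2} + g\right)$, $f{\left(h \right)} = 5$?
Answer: $12852$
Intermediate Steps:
$b{\left(g \right)} = 2 g + 2 g^{2}$ ($b{\left(g \right)} = 2 \left(g^{2} + g\right) = 2 \left(g + g^{2}\right) = 2 g + 2 g^{2}$)
$21 b{\left(17 \right)} = 21 \cdot 2 \cdot 17 \left(1 + 17\right) = 21 \cdot 2 \cdot 17 \cdot 18 = 21 \cdot 612 = 12852$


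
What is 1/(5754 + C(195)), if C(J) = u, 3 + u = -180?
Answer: 1/5571 ≈ 0.00017950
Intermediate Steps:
u = -183 (u = -3 - 180 = -183)
C(J) = -183
1/(5754 + C(195)) = 1/(5754 - 183) = 1/5571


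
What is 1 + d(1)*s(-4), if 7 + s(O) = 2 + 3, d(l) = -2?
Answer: 5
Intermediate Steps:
s(O) = -2 (s(O) = -7 + (2 + 3) = -7 + 5 = -2)
1 + d(1)*s(-4) = 1 - 2*(-2) = 1 + 4 = 5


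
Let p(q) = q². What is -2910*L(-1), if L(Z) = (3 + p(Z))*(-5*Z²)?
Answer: 58200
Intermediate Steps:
L(Z) = -5*Z²*(3 + Z²) (L(Z) = (3 + Z²)*(-5*Z²) = -5*Z²*(3 + Z²))
-2910*L(-1) = -14550*(-1)²*(-3 - 1*(-1)²) = -14550*(-3 - 1*1) = -14550*(-3 - 1) = -14550*(-4) = -2910*(-20) = 58200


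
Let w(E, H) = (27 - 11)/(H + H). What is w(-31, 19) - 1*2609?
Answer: -49563/19 ≈ -2608.6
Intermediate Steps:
w(E, H) = 8/H (w(E, H) = 16/((2*H)) = 16*(1/(2*H)) = 8/H)
w(-31, 19) - 1*2609 = 8/19 - 1*2609 = 8*(1/19) - 2609 = 8/19 - 2609 = -49563/19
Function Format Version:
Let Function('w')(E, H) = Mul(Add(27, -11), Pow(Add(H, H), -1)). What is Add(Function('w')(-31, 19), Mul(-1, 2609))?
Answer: Rational(-49563, 19) ≈ -2608.6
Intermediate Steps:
Function('w')(E, H) = Mul(8, Pow(H, -1)) (Function('w')(E, H) = Mul(16, Pow(Mul(2, H), -1)) = Mul(16, Mul(Rational(1, 2), Pow(H, -1))) = Mul(8, Pow(H, -1)))
Add(Function('w')(-31, 19), Mul(-1, 2609)) = Add(Mul(8, Pow(19, -1)), Mul(-1, 2609)) = Add(Mul(8, Rational(1, 19)), -2609) = Add(Rational(8, 19), -2609) = Rational(-49563, 19)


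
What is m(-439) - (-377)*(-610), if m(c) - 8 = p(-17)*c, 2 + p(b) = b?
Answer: -221621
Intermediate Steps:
p(b) = -2 + b
m(c) = 8 - 19*c (m(c) = 8 + (-2 - 17)*c = 8 - 19*c)
m(-439) - (-377)*(-610) = (8 - 19*(-439)) - (-377)*(-610) = (8 + 8341) - 1*229970 = 8349 - 229970 = -221621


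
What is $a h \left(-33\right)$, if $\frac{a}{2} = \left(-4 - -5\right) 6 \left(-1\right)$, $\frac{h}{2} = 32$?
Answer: $25344$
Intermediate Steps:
$h = 64$ ($h = 2 \cdot 32 = 64$)
$a = -12$ ($a = 2 \left(-4 - -5\right) 6 \left(-1\right) = 2 \left(-4 + 5\right) 6 \left(-1\right) = 2 \cdot 1 \cdot 6 \left(-1\right) = 2 \cdot 6 \left(-1\right) = 2 \left(-6\right) = -12$)
$a h \left(-33\right) = \left(-12\right) 64 \left(-33\right) = \left(-768\right) \left(-33\right) = 25344$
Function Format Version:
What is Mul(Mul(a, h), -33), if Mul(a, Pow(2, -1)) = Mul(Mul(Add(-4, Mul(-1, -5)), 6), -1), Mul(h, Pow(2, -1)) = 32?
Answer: 25344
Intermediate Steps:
h = 64 (h = Mul(2, 32) = 64)
a = -12 (a = Mul(2, Mul(Mul(Add(-4, Mul(-1, -5)), 6), -1)) = Mul(2, Mul(Mul(Add(-4, 5), 6), -1)) = Mul(2, Mul(Mul(1, 6), -1)) = Mul(2, Mul(6, -1)) = Mul(2, -6) = -12)
Mul(Mul(a, h), -33) = Mul(Mul(-12, 64), -33) = Mul(-768, -33) = 25344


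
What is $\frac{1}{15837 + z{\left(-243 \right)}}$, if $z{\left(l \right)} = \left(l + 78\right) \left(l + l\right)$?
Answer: $\frac{1}{96027} \approx 1.0414 \cdot 10^{-5}$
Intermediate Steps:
$z{\left(l \right)} = 2 l \left(78 + l\right)$ ($z{\left(l \right)} = \left(78 + l\right) 2 l = 2 l \left(78 + l\right)$)
$\frac{1}{15837 + z{\left(-243 \right)}} = \frac{1}{15837 + 2 \left(-243\right) \left(78 - 243\right)} = \frac{1}{15837 + 2 \left(-243\right) \left(-165\right)} = \frac{1}{15837 + 80190} = \frac{1}{96027}$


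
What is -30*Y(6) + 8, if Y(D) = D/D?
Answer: -22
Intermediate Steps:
Y(D) = 1
-30*Y(6) + 8 = -30*1 + 8 = -30 + 8 = -22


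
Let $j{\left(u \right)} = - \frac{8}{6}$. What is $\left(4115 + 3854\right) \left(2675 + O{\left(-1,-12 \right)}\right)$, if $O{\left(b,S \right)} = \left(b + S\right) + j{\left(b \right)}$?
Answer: $\frac{63608558}{3} \approx 2.1203 \cdot 10^{7}$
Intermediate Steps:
$j{\left(u \right)} = - \frac{4}{3}$ ($j{\left(u \right)} = \left(-8\right) \frac{1}{6} = - \frac{4}{3}$)
$O{\left(b,S \right)} = - \frac{4}{3} + S + b$ ($O{\left(b,S \right)} = \left(b + S\right) - \frac{4}{3} = \left(S + b\right) - \frac{4}{3} = - \frac{4}{3} + S + b$)
$\left(4115 + 3854\right) \left(2675 + O{\left(-1,-12 \right)}\right) = \left(4115 + 3854\right) \left(2675 - \frac{43}{3}\right) = 7969 \left(2675 - \frac{43}{3}\right) = 7969 \cdot \frac{7982}{3} = \frac{63608558}{3}$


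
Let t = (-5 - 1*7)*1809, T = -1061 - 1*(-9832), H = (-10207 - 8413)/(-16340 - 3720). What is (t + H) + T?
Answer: -12974880/1003 ≈ -12936.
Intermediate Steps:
H = 931/1003 (H = -18620/(-20060) = -18620*(-1/20060) = 931/1003 ≈ 0.92822)
T = 8771 (T = -1061 + 9832 = 8771)
t = -21708 (t = (-5 - 7)*1809 = -12*1809 = -21708)
(t + H) + T = (-21708 + 931/1003) + 8771 = -21772193/1003 + 8771 = -12974880/1003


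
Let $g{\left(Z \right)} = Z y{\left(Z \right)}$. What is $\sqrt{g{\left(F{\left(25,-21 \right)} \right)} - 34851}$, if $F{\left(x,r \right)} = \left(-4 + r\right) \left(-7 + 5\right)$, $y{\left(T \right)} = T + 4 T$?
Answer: $i \sqrt{22351} \approx 149.5 i$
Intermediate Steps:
$y{\left(T \right)} = 5 T$
$F{\left(x,r \right)} = 8 - 2 r$ ($F{\left(x,r \right)} = \left(-4 + r\right) \left(-2\right) = 8 - 2 r$)
$g{\left(Z \right)} = 5 Z^{2}$ ($g{\left(Z \right)} = Z 5 Z = 5 Z^{2}$)
$\sqrt{g{\left(F{\left(25,-21 \right)} \right)} - 34851} = \sqrt{5 \left(8 - -42\right)^{2} - 34851} = \sqrt{5 \left(8 + 42\right)^{2} - 34851} = \sqrt{5 \cdot 50^{2} - 34851} = \sqrt{5 \cdot 2500 - 34851} = \sqrt{12500 - 34851} = \sqrt{-22351} = i \sqrt{22351}$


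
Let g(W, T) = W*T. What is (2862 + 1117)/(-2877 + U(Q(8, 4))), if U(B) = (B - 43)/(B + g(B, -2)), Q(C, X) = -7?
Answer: -27853/20189 ≈ -1.3796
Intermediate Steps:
g(W, T) = T*W
U(B) = -(-43 + B)/B (U(B) = (B - 43)/(B - 2*B) = (-43 + B)/((-B)) = (-43 + B)*(-1/B) = -(-43 + B)/B)
(2862 + 1117)/(-2877 + U(Q(8, 4))) = (2862 + 1117)/(-2877 + (43 - 1*(-7))/(-7)) = 3979/(-2877 - (43 + 7)/7) = 3979/(-2877 - ⅐*50) = 3979/(-2877 - 50/7) = 3979/(-20189/7) = 3979*(-7/20189) = -27853/20189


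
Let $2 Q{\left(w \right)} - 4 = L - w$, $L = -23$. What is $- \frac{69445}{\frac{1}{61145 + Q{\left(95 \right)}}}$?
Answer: $-4242256160$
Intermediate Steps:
$Q{\left(w \right)} = - \frac{19}{2} - \frac{w}{2}$ ($Q{\left(w \right)} = 2 + \frac{-23 - w}{2} = 2 - \left(\frac{23}{2} + \frac{w}{2}\right) = - \frac{19}{2} - \frac{w}{2}$)
$- \frac{69445}{\frac{1}{61145 + Q{\left(95 \right)}}} = - \frac{69445}{\frac{1}{61145 - 57}} = - \frac{69445}{\frac{1}{61088}} = - 69445 \frac{1}{\frac{1}{61088}} = \left(-69445\right) 61088 = -4242256160$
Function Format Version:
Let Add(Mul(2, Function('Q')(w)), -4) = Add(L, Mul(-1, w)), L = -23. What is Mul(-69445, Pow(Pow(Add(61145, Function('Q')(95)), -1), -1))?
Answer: -4242256160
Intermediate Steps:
Function('Q')(w) = Add(Rational(-19, 2), Mul(Rational(-1, 2), w)) (Function('Q')(w) = Add(2, Mul(Rational(1, 2), Add(-23, Mul(-1, w)))) = Add(2, Add(Rational(-23, 2), Mul(Rational(-1, 2), w))) = Add(Rational(-19, 2), Mul(Rational(-1, 2), w)))
Mul(-69445, Pow(Pow(Add(61145, Function('Q')(95)), -1), -1)) = Mul(-69445, Pow(Pow(Add(61145, Add(Rational(-19, 2), Mul(Rational(-1, 2), 95))), -1), -1)) = Mul(-69445, Pow(Pow(Add(61145, Add(Rational(-19, 2), Rational(-95, 2))), -1), -1)) = Mul(-69445, Pow(Pow(Add(61145, -57), -1), -1)) = Mul(-69445, Pow(Pow(61088, -1), -1)) = Mul(-69445, Pow(Rational(1, 61088), -1)) = Mul(-69445, 61088) = -4242256160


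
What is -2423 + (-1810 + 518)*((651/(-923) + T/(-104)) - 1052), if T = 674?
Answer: 1260859916/923 ≈ 1.3660e+6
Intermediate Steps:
-2423 + (-1810 + 518)*((651/(-923) + T/(-104)) - 1052) = -2423 + (-1810 + 518)*((651/(-923) + 674/(-104)) - 1052) = -2423 - 1292*((651*(-1/923) + 674*(-1/104)) - 1052) = -2423 - 1292*((-651/923 - 337/52) - 1052) = -2423 - 1292*(-26531/3692 - 1052) = -2423 - 1292*(-3910515/3692) = -2423 + 1263096345/923 = 1260859916/923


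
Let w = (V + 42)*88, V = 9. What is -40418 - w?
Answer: -44906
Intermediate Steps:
w = 4488 (w = (9 + 42)*88 = 51*88 = 4488)
-40418 - w = -40418 - 1*4488 = -40418 - 4488 = -44906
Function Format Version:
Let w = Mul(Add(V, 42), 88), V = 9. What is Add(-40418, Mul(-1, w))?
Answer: -44906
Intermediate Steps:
w = 4488 (w = Mul(Add(9, 42), 88) = Mul(51, 88) = 4488)
Add(-40418, Mul(-1, w)) = Add(-40418, Mul(-1, 4488)) = Add(-40418, -4488) = -44906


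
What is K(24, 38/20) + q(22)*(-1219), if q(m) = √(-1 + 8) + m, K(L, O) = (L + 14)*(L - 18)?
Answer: -26590 - 1219*√7 ≈ -29815.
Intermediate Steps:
K(L, O) = (-18 + L)*(14 + L) (K(L, O) = (14 + L)*(-18 + L) = (-18 + L)*(14 + L))
q(m) = m + √7 (q(m) = √7 + m = m + √7)
K(24, 38/20) + q(22)*(-1219) = (-252 + 24² - 4*24) + (22 + √7)*(-1219) = (-252 + 576 - 96) + (-26818 - 1219*√7) = 228 + (-26818 - 1219*√7) = -26590 - 1219*√7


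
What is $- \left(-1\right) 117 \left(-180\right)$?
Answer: $-21060$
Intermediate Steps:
$- \left(-1\right) 117 \left(-180\right) = - \left(-117\right) \left(-180\right) = \left(-1\right) 21060 = -21060$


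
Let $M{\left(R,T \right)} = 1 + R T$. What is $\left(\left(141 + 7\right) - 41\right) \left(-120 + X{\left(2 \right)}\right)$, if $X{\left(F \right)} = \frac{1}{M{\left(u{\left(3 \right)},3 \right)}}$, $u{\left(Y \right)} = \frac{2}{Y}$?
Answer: $- \frac{38413}{3} \approx -12804.0$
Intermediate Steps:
$X{\left(F \right)} = \frac{1}{3}$ ($X{\left(F \right)} = \frac{1}{1 + \frac{2}{3} \cdot 3} = \frac{1}{1 + 2} = \frac{1}{3}$)
$\left(\left(141 + 7\right) - 41\right) \left(-120 + X{\left(2 \right)}\right) = \left(\left(141 + 7\right) - 41\right) \left(-120 + \frac{1}{3}\right) = \left(148 - 41\right) \left(- \frac{359}{3}\right) = 107 \left(- \frac{359}{3}\right) = - \frac{38413}{3}$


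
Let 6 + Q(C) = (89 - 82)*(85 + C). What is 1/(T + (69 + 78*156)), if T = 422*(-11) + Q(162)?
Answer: 1/9318 ≈ 0.00010732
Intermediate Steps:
Q(C) = 589 + 7*C (Q(C) = -6 + (89 - 82)*(85 + C) = -6 + 7*(85 + C) = -6 + (595 + 7*C) = 589 + 7*C)
T = -2919 (T = 422*(-11) + (589 + 7*162) = -4642 + (589 + 1134) = -4642 + 1723 = -2919)
1/(T + (69 + 78*156)) = 1/(-2919 + (69 + 78*156)) = 1/(-2919 + (69 + 12168)) = 1/(-2919 + 12237) = 1/9318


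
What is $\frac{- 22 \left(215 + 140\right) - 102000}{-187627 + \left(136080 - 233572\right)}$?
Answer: $\frac{109810}{285119} \approx 0.38514$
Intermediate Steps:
$\frac{- 22 \left(215 + 140\right) - 102000}{-187627 + \left(136080 - 233572\right)} = \frac{\left(-22\right) 355 - 102000}{-187627 + \left(136080 - 233572\right)} = \frac{-7810 - 102000}{-187627 - 97492} = - \frac{109810}{-285119} = \left(-109810\right) \left(- \frac{1}{285119}\right) = \frac{109810}{285119}$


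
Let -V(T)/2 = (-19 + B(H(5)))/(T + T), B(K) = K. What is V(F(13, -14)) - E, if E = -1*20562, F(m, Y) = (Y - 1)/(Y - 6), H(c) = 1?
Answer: 20586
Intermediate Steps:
F(m, Y) = (-1 + Y)/(-6 + Y)
V(T) = 18/T (V(T) = -2*(-19 + 1)/(T + T) = -(-36)/(2*T) = -(-36)*1/(2*T) = -(-18)/T = 18/T)
E = -20562
V(F(13, -14)) - E = 18/(((-1 - 14)/(-6 - 14))) - 1*(-20562) = 18/((-15/(-20))) + 20562 = 18/((-1/20*(-15))) + 20562 = 18/(¾) + 20562 = 18*(4/3) + 20562 = 24 + 20562 = 20586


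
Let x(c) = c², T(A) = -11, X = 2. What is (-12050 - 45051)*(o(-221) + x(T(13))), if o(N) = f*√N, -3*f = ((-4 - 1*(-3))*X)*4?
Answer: -6909221 - 456808*I*√221/3 ≈ -6.9092e+6 - 2.2636e+6*I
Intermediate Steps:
f = 8/3 (f = -(-4 - 1*(-3))*2*4/3 = -(-4 + 3)*2*4/3 = -(-1*2)*4/3 = -(-2)*4/3 = -⅓*(-8) = 8/3 ≈ 2.6667)
o(N) = 8*√N/3
(-12050 - 45051)*(o(-221) + x(T(13))) = (-12050 - 45051)*(8*√(-221)/3 + (-11)²) = -57101*(8*(I*√221)/3 + 121) = -57101*(8*I*√221/3 + 121) = -57101*(121 + 8*I*√221/3) = -6909221 - 456808*I*√221/3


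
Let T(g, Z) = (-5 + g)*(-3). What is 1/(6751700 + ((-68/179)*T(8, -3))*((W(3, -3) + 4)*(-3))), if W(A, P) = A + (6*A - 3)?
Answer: 179/1208513908 ≈ 1.4812e-7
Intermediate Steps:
W(A, P) = -3 + 7*A (W(A, P) = A + (-3 + 6*A) = -3 + 7*A)
T(g, Z) = 15 - 3*g
1/(6751700 + ((-68/179)*T(8, -3))*((W(3, -3) + 4)*(-3))) = 1/(6751700 + ((-68/179)*(15 - 3*8))*(((-3 + 7*3) + 4)*(-3))) = 1/(6751700 + ((-68*1/179)*(15 - 24))*(((-3 + 21) + 4)*(-3))) = 1/(6751700 + (-68/179*(-9))*((18 + 4)*(-3))) = 1/(6751700 + 612*(22*(-3))/179) = 1/(6751700 + (612/179)*(-66)) = 1/(6751700 - 40392/179) = 1/(1208513908/179) = 179/1208513908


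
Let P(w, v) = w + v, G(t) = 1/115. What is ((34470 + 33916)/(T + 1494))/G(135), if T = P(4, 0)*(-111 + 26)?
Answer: 3932195/577 ≈ 6814.9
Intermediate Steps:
G(t) = 1/115
P(w, v) = v + w
T = -340 (T = (0 + 4)*(-111 + 26) = 4*(-85) = -340)
((34470 + 33916)/(T + 1494))/G(135) = ((34470 + 33916)/(-340 + 1494))/(1/115) = (68386/1154)*115 = (68386*(1/1154))*115 = (34193/577)*115 = 3932195/577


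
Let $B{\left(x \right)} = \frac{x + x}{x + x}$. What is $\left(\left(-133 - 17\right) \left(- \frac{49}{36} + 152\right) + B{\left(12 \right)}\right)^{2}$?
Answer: $\frac{18378953761}{36} \approx 5.1053 \cdot 10^{8}$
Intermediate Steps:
$B{\left(x \right)} = 1$ ($B{\left(x \right)} = \frac{2 x}{2 x} = 2 x \frac{1}{2 x} = 1$)
$\left(\left(-133 - 17\right) \left(- \frac{49}{36} + 152\right) + B{\left(12 \right)}\right)^{2} = \left(\left(-133 - 17\right) \left(- \frac{49}{36} + 152\right) + 1\right)^{2} = \left(- 150 \left(\left(-49\right) \frac{1}{36} + 152\right) + 1\right)^{2} = \left(- 150 \left(- \frac{49}{36} + 152\right) + 1\right)^{2} = \left(\left(-150\right) \frac{5423}{36} + 1\right)^{2} = \left(- \frac{135575}{6} + 1\right)^{2} = \left(- \frac{135569}{6}\right)^{2} = \frac{18378953761}{36}$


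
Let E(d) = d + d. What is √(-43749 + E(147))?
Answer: I*√43455 ≈ 208.46*I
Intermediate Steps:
E(d) = 2*d
√(-43749 + E(147)) = √(-43749 + 2*147) = √(-43749 + 294) = √(-43455) = I*√43455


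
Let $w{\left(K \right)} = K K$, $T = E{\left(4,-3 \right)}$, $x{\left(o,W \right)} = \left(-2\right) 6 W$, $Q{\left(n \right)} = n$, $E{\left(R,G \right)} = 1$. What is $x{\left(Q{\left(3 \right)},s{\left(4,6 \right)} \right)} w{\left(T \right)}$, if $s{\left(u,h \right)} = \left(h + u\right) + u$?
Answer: $-168$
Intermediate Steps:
$s{\left(u,h \right)} = h + 2 u$
$x{\left(o,W \right)} = - 12 W$
$T = 1$
$w{\left(K \right)} = K^{2}$
$x{\left(Q{\left(3 \right)},s{\left(4,6 \right)} \right)} w{\left(T \right)} = - 12 \left(6 + 2 \cdot 4\right) 1^{2} = - 12 \left(6 + 8\right) 1 = \left(-12\right) 14 \cdot 1 = \left(-168\right) 1 = -168$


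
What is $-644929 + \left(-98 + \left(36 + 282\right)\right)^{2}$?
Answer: $-596529$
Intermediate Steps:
$-644929 + \left(-98 + \left(36 + 282\right)\right)^{2} = -644929 + \left(-98 + 318\right)^{2} = -644929 + 220^{2} = -644929 + 48400 = -596529$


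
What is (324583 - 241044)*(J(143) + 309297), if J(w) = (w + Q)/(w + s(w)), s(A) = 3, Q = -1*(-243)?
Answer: 1886216555086/73 ≈ 2.5839e+10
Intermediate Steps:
Q = 243
J(w) = (243 + w)/(3 + w) (J(w) = (w + 243)/(w + 3) = (243 + w)/(3 + w))
(324583 - 241044)*(J(143) + 309297) = (324583 - 241044)*((243 + 143)/(3 + 143) + 309297) = 83539*(386/146 + 309297) = 83539*((1/146)*386 + 309297) = 83539*(193/73 + 309297) = 83539*(22578874/73) = 1886216555086/73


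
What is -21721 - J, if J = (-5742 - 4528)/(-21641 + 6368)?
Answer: -331755103/15273 ≈ -21722.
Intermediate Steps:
J = 10270/15273 (J = -10270/(-15273) = -10270*(-1/15273) = 10270/15273 ≈ 0.67243)
-21721 - J = -21721 - 1*10270/15273 = -21721 - 10270/15273 = -331755103/15273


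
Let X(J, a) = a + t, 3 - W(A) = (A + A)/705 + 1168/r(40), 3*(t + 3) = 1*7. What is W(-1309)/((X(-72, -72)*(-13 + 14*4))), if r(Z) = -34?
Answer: -492181/37449130 ≈ -0.013143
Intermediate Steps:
t = -⅔ (t = -3 + (1*7)/3 = -3 + (⅓)*7 = -3 + 7/3 = -⅔ ≈ -0.66667)
W(A) = 635/17 - 2*A/705 (W(A) = 3 - ((A + A)/705 + 1168/(-34)) = 3 - ((2*A)*(1/705) + 1168*(-1/34)) = 3 - (2*A/705 - 584/17) = 3 - (-584/17 + 2*A/705) = 3 + (584/17 - 2*A/705) = 635/17 - 2*A/705)
X(J, a) = -⅔ + a (X(J, a) = a - ⅔ = -⅔ + a)
W(-1309)/((X(-72, -72)*(-13 + 14*4))) = (635/17 - 2/705*(-1309))/(((-⅔ - 72)*(-13 + 14*4))) = (635/17 + 2618/705)/((-218*(-13 + 56)/3)) = 492181/(11985*((-218/3*43))) = 492181/(11985*(-9374/3)) = (492181/11985)*(-3/9374) = -492181/37449130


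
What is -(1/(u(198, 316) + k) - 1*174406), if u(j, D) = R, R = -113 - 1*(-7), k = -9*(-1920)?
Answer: 2995248643/17174 ≈ 1.7441e+5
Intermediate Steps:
k = 17280
R = -106 (R = -113 + 7 = -106)
u(j, D) = -106
-(1/(u(198, 316) + k) - 1*174406) = -(1/(-106 + 17280) - 1*174406) = -(1/17174 - 174406) = -1*(-2995248643/17174) = 2995248643/17174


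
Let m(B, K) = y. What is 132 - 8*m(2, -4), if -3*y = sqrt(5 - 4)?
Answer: 404/3 ≈ 134.67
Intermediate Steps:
y = -1/3 (y = -sqrt(5 - 4)/3 = -sqrt(1)/3 = -1/3*1 = -1/3 ≈ -0.33333)
m(B, K) = -1/3
132 - 8*m(2, -4) = 132 - 8*(-1)/3 = 132 - 8*(-1/3) = 132 + 8/3 = 404/3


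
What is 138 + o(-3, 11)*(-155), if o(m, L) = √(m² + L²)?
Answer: 138 - 155*√130 ≈ -1629.3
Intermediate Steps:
o(m, L) = √(L² + m²)
138 + o(-3, 11)*(-155) = 138 + √(11² + (-3)²)*(-155) = 138 + √(121 + 9)*(-155) = 138 + √130*(-155) = 138 - 155*√130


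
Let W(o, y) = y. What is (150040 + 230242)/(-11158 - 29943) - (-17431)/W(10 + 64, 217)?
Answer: 27561319/387779 ≈ 71.075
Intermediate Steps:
(150040 + 230242)/(-11158 - 29943) - (-17431)/W(10 + 64, 217) = (150040 + 230242)/(-11158 - 29943) - (-17431)/217 = 380282/(-41101) - (-17431)/217 = 380282*(-1/41101) - 1*(-17431/217) = -16534/1787 + 17431/217 = 27561319/387779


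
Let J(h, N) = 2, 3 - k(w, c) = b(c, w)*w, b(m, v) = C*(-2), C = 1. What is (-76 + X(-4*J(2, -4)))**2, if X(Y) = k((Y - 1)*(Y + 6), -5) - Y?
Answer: 841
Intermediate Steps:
b(m, v) = -2 (b(m, v) = 1*(-2) = -2)
k(w, c) = 3 + 2*w (k(w, c) = 3 - (-2)*w = 3 + 2*w)
X(Y) = 3 - Y + 2*(-1 + Y)*(6 + Y) (X(Y) = (3 + 2*((Y - 1)*(Y + 6))) - Y = (3 + 2*((-1 + Y)*(6 + Y))) - Y = (3 + 2*(-1 + Y)*(6 + Y)) - Y = 3 - Y + 2*(-1 + Y)*(6 + Y))
(-76 + X(-4*J(2, -4)))**2 = (-76 + (-9 + 2*(-4*2)**2 + 9*(-4*2)))**2 = (-76 + (-9 + 2*(-8)**2 + 9*(-8)))**2 = (-76 + (-9 + 2*64 - 72))**2 = (-76 + (-9 + 128 - 72))**2 = (-76 + 47)**2 = (-29)**2 = 841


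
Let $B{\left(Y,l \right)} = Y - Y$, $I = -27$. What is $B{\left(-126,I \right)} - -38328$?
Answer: $38328$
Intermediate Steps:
$B{\left(Y,l \right)} = 0$
$B{\left(-126,I \right)} - -38328 = 0 - -38328 = 0 + 38328 = 38328$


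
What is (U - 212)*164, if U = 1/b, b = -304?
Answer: -2642409/76 ≈ -34769.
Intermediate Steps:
U = -1/304 (U = 1/(-304) = -1/304 ≈ -0.0032895)
(U - 212)*164 = (-1/304 - 212)*164 = -64449/304*164 = -2642409/76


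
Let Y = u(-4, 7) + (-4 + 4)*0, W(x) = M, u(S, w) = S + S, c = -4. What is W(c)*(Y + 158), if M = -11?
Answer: -1650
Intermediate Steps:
u(S, w) = 2*S
W(x) = -11
Y = -8 (Y = 2*(-4) + (-4 + 4)*0 = -8 + 0*0 = -8 + 0 = -8)
W(c)*(Y + 158) = -11*(-8 + 158) = -11*150 = -1650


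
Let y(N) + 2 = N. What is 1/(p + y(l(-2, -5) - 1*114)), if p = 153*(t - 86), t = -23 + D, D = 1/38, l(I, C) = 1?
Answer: -38/637943 ≈ -5.9566e-5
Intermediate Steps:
D = 1/38 ≈ 0.026316
y(N) = -2 + N
t = -873/38 (t = -23 + 1/38 = -873/38 ≈ -22.974)
p = -633573/38 (p = 153*(-873/38 - 86) = 153*(-4141/38) = -633573/38 ≈ -16673.)
1/(p + y(l(-2, -5) - 1*114)) = 1/(-633573/38 + (-2 + (1 - 1*114))) = 1/(-633573/38 + (-2 + (1 - 114))) = 1/(-633573/38 + (-2 - 113)) = 1/(-633573/38 - 115) = 1/(-637943/38) = -38/637943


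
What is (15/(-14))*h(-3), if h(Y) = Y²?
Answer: -135/14 ≈ -9.6429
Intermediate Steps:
(15/(-14))*h(-3) = (15/(-14))*(-3)² = -1/14*15*9 = -15/14*9 = -135/14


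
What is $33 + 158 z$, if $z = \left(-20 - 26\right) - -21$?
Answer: $-3917$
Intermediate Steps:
$z = -25$ ($z = -46 + 21 = -25$)
$33 + 158 z = 33 + 158 \left(-25\right) = 33 - 3950 = -3917$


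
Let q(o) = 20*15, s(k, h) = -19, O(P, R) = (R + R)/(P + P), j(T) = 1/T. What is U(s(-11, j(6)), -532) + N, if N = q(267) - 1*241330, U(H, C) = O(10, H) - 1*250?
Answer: -2412819/10 ≈ -2.4128e+5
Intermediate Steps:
O(P, R) = R/P (O(P, R) = (2*R)/((2*P)) = (2*R)*(1/(2*P)) = R/P)
q(o) = 300
U(H, C) = -250 + H/10 (U(H, C) = H/10 - 1*250 = H*(⅒) - 250 = H/10 - 250 = -250 + H/10)
N = -241030 (N = 300 - 1*241330 = 300 - 241330 = -241030)
U(s(-11, j(6)), -532) + N = (-250 + (⅒)*(-19)) - 241030 = (-250 - 19/10) - 241030 = -2519/10 - 241030 = -2412819/10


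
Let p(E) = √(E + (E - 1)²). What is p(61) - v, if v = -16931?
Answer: 16931 + √3661 ≈ 16992.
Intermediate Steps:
p(E) = √(E + (-1 + E)²)
p(61) - v = √(61 + (-1 + 61)²) - 1*(-16931) = √(61 + 60²) + 16931 = √(61 + 3600) + 16931 = √3661 + 16931 = 16931 + √3661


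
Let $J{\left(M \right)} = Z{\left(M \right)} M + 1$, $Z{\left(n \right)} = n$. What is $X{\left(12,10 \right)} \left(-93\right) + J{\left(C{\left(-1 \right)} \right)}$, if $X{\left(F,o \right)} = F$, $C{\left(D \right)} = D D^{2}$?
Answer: $-1114$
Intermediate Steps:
$C{\left(D \right)} = D^{3}$
$J{\left(M \right)} = 1 + M^{2}$ ($J{\left(M \right)} = M M + 1 = M^{2} + 1 = 1 + M^{2}$)
$X{\left(12,10 \right)} \left(-93\right) + J{\left(C{\left(-1 \right)} \right)} = 12 \left(-93\right) + \left(1 + \left(\left(-1\right)^{3}\right)^{2}\right) = -1116 + \left(1 + \left(-1\right)^{2}\right) = -1116 + \left(1 + 1\right) = -1116 + 2 = -1114$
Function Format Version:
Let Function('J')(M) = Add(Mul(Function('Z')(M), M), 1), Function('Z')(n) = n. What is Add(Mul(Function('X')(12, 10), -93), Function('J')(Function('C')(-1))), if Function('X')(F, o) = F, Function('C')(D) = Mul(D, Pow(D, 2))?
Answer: -1114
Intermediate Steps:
Function('C')(D) = Pow(D, 3)
Function('J')(M) = Add(1, Pow(M, 2)) (Function('J')(M) = Add(Mul(M, M), 1) = Add(Pow(M, 2), 1) = Add(1, Pow(M, 2)))
Add(Mul(Function('X')(12, 10), -93), Function('J')(Function('C')(-1))) = Add(Mul(12, -93), Add(1, Pow(Pow(-1, 3), 2))) = Add(-1116, Add(1, Pow(-1, 2))) = Add(-1116, Add(1, 1)) = Add(-1116, 2) = -1114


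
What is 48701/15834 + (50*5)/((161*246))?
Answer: 46019293/14931462 ≈ 3.0820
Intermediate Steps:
48701/15834 + (50*5)/((161*246)) = 48701*(1/15834) + 250/39606 = 48701/15834 + 250*(1/39606) = 48701/15834 + 125/19803 = 46019293/14931462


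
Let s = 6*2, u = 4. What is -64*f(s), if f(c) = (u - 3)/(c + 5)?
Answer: -64/17 ≈ -3.7647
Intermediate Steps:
s = 12
f(c) = 1/(5 + c) (f(c) = (4 - 3)/(c + 5) = 1/(5 + c))
-64*f(s) = -64/(5 + 12) = -64/17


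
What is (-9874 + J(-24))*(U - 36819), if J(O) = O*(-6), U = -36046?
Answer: 708976450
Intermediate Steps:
J(O) = -6*O
(-9874 + J(-24))*(U - 36819) = (-9874 - 6*(-24))*(-36046 - 36819) = (-9874 + 144)*(-72865) = -9730*(-72865) = 708976450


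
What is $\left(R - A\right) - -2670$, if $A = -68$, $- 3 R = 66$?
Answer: $2716$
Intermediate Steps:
$R = -22$ ($R = \left(- \frac{1}{3}\right) 66 = -22$)
$\left(R - A\right) - -2670 = \left(-22 - -68\right) - -2670 = \left(-22 + 68\right) + 2670 = 46 + 2670 = 2716$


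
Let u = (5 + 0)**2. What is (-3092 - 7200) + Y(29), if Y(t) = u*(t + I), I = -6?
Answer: -9717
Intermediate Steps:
u = 25 (u = 5**2 = 25)
Y(t) = -150 + 25*t (Y(t) = 25*(t - 6) = 25*(-6 + t) = -150 + 25*t)
(-3092 - 7200) + Y(29) = (-3092 - 7200) + (-150 + 25*29) = -10292 + (-150 + 725) = -10292 + 575 = -9717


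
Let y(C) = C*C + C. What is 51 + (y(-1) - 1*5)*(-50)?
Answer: 301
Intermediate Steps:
y(C) = C + C² (y(C) = C² + C = C + C²)
51 + (y(-1) - 1*5)*(-50) = 51 + (-(1 - 1) - 1*5)*(-50) = 51 + (-1*0 - 5)*(-50) = 51 + (0 - 5)*(-50) = 51 - 5*(-50) = 51 + 250 = 301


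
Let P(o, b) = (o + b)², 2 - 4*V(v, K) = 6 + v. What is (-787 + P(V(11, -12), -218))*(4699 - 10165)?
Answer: -2115825741/8 ≈ -2.6448e+8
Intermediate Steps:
V(v, K) = -1 - v/4 (V(v, K) = ½ - (6 + v)/4 = ½ + (-3/2 - v/4) = -1 - v/4)
P(o, b) = (b + o)²
(-787 + P(V(11, -12), -218))*(4699 - 10165) = (-787 + (-218 + (-1 - ¼*11))²)*(4699 - 10165) = (-787 + (-218 + (-1 - 11/4))²)*(-5466) = (-787 + (-218 - 15/4)²)*(-5466) = (-787 + (-887/4)²)*(-5466) = (-787 + 786769/16)*(-5466) = (774177/16)*(-5466) = -2115825741/8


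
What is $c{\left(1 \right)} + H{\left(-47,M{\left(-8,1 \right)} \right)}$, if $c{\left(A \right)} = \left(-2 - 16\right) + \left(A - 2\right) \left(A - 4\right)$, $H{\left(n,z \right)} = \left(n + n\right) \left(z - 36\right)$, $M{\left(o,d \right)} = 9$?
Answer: $2523$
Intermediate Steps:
$H{\left(n,z \right)} = 2 n \left(-36 + z\right)$
$c{\left(A \right)} = -18 + \left(-4 + A\right) \left(-2 + A\right)$ ($c{\left(A \right)} = -18 + \left(-2 + A\right) \left(-4 + A\right) = -18 + \left(-4 + A\right) \left(-2 + A\right)$)
$c{\left(1 \right)} + H{\left(-47,M{\left(-8,1 \right)} \right)} = \left(-10 + 1^{2} - 6\right) + 2 \left(-47\right) \left(-36 + 9\right) = \left(-10 + 1 - 6\right) + 2 \left(-47\right) \left(-27\right) = -15 + 2538 = 2523$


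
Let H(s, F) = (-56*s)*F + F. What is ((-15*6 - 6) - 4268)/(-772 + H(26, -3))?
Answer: -4364/3593 ≈ -1.2146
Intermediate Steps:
H(s, F) = F - 56*F*s (H(s, F) = -56*F*s + F = F - 56*F*s)
((-15*6 - 6) - 4268)/(-772 + H(26, -3)) = ((-15*6 - 6) - 4268)/(-772 - 3*(1 - 56*26)) = ((-90 - 6) - 4268)/(-772 - 3*(1 - 1456)) = (-96 - 4268)/(-772 - 3*(-1455)) = -4364/(-772 + 4365) = -4364/3593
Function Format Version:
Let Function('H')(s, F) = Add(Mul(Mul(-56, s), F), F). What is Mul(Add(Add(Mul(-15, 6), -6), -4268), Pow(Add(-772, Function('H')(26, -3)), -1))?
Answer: Rational(-4364, 3593) ≈ -1.2146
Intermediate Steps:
Function('H')(s, F) = Add(F, Mul(-56, F, s)) (Function('H')(s, F) = Add(Mul(-56, F, s), F) = Add(F, Mul(-56, F, s)))
Mul(Add(Add(Mul(-15, 6), -6), -4268), Pow(Add(-772, Function('H')(26, -3)), -1)) = Mul(Add(Add(Mul(-15, 6), -6), -4268), Pow(Add(-772, Mul(-3, Add(1, Mul(-56, 26)))), -1)) = Mul(Add(Add(-90, -6), -4268), Pow(Add(-772, Mul(-3, Add(1, -1456))), -1)) = Mul(Add(-96, -4268), Pow(Add(-772, Mul(-3, -1455)), -1)) = Mul(-4364, Pow(Add(-772, 4365), -1)) = Mul(-4364, Pow(3593, -1)) = Mul(-4364, Rational(1, 3593)) = Rational(-4364, 3593)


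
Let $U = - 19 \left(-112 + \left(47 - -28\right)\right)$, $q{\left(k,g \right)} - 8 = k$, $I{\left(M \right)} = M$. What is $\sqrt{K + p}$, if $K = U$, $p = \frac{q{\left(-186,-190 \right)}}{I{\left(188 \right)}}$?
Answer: $\frac{\sqrt{6203342}}{94} \approx 26.496$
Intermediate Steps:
$q{\left(k,g \right)} = 8 + k$
$U = 703$ ($U = - 19 \left(-112 + \left(47 + 28\right)\right) = - 19 \left(-112 + 75\right) = \left(-19\right) \left(-37\right) = 703$)
$p = - \frac{89}{94}$ ($p = \frac{8 - 186}{188} = \left(-178\right) \frac{1}{188} = - \frac{89}{94} \approx -0.94681$)
$K = 703$
$\sqrt{K + p} = \sqrt{703 - \frac{89}{94}} = \sqrt{\frac{65993}{94}} = \frac{\sqrt{6203342}}{94}$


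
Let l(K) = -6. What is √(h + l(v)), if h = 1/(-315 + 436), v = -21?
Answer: 5*I*√29/11 ≈ 2.4478*I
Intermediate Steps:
h = 1/121 ≈ 0.0082645
√(h + l(v)) = √(1/121 - 6) = √(-725/121) = 5*I*√29/11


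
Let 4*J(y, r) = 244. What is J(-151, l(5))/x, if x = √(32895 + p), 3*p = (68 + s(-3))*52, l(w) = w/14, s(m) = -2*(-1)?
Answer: 61*√12279/20465 ≈ 0.33029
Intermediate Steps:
s(m) = 2
l(w) = w/14 (l(w) = w*(1/14) = w/14)
p = 3640/3 (p = ((68 + 2)*52)/3 = (70*52)/3 = (⅓)*3640 = 3640/3 ≈ 1213.3)
J(y, r) = 61 (J(y, r) = (¼)*244 = 61)
x = 5*√12279/3 (x = √(32895 + 3640/3) = √(102325/3) = 5*√12279/3 ≈ 184.68)
J(-151, l(5))/x = 61/((5*√12279/3)) = 61*(√12279/20465) = 61*√12279/20465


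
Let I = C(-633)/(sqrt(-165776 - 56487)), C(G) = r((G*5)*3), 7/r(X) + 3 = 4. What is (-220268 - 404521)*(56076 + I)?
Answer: -35035667964 + 4373523*I*sqrt(222263)/222263 ≈ -3.5036e+10 + 9276.8*I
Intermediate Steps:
r(X) = 7 (r(X) = 7/(-3 + 4) = 7/1 = 7*1 = 7)
C(G) = 7
I = -7*I*sqrt(222263)/222263 (I = 7/(sqrt(-165776 - 56487)) = 7/(sqrt(-222263)) = 7/((I*sqrt(222263))) = 7*(-I*sqrt(222263)/222263) = -7*I*sqrt(222263)/222263 ≈ -0.014848*I)
(-220268 - 404521)*(56076 + I) = (-220268 - 404521)*(56076 - 7*I*sqrt(222263)/222263) = -624789*(56076 - 7*I*sqrt(222263)/222263) = -35035667964 + 4373523*I*sqrt(222263)/222263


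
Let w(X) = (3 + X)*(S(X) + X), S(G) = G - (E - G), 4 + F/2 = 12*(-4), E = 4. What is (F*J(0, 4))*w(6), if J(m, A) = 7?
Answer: -91728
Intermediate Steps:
F = -104 (F = -8 + 2*(12*(-4)) = -8 + 2*(-48) = -8 - 96 = -104)
S(G) = -4 + 2*G (S(G) = G - (4 - G) = G + (-4 + G) = -4 + 2*G)
w(X) = (-4 + 3*X)*(3 + X) (w(X) = (3 + X)*((-4 + 2*X) + X) = (3 + X)*(-4 + 3*X) = (-4 + 3*X)*(3 + X))
(F*J(0, 4))*w(6) = (-104*7)*(-12 + 3*6² + 5*6) = -728*(-12 + 3*36 + 30) = -728*(-12 + 108 + 30) = -728*126 = -91728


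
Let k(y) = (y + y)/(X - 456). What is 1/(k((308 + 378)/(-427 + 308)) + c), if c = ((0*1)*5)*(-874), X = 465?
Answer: -153/196 ≈ -0.78061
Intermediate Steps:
c = 0 (c = (0*5)*(-874) = 0*(-874) = 0)
k(y) = 2*y/9 (k(y) = (y + y)/(465 - 456) = (2*y)/9 = (2*y)*(⅑) = 2*y/9)
1/(k((308 + 378)/(-427 + 308)) + c) = 1/(2*((308 + 378)/(-427 + 308))/9 + 0) = 1/(2*(686/(-119))/9 + 0) = 1/(2*(686*(-1/119))/9 + 0) = 1/((2/9)*(-98/17) + 0) = 1/(-196/153 + 0) = 1/(-196/153) = -153/196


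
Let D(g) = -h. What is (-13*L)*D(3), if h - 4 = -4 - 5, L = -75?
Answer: 4875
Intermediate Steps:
h = -5 (h = 4 + (-4 - 5) = 4 - 9 = -5)
D(g) = 5 (D(g) = -1*(-5) = 5)
(-13*L)*D(3) = -13*(-75)*5 = 975*5 = 4875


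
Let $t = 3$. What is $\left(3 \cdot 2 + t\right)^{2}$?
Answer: $81$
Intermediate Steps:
$\left(3 \cdot 2 + t\right)^{2} = \left(3 \cdot 2 + 3\right)^{2} = \left(6 + 3\right)^{2} = 9^{2} = 81$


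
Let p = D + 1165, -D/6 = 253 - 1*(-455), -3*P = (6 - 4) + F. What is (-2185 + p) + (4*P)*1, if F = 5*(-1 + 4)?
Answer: -15872/3 ≈ -5290.7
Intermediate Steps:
F = 15 (F = 5*3 = 15)
P = -17/3 (P = -((6 - 4) + 15)/3 = -(2 + 15)/3 = -1/3*17 = -17/3 ≈ -5.6667)
D = -4248 (D = -6*(253 - 1*(-455)) = -6*(253 + 455) = -6*708 = -4248)
p = -3083 (p = -4248 + 1165 = -3083)
(-2185 + p) + (4*P)*1 = (-2185 - 3083) + (4*(-17/3))*1 = -5268 - 68/3*1 = -5268 - 68/3 = -15872/3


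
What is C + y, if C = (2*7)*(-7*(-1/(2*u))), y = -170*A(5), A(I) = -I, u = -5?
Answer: 4201/5 ≈ 840.20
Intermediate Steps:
y = 850 (y = -(-170)*5 = -170*(-5) = 850)
C = -49/5 (C = (2*7)*(-7/((-2*(-5)))) = 14*(-7/10) = -49/5 ≈ -9.8000)
C + y = -49/5 + 850 = 4201/5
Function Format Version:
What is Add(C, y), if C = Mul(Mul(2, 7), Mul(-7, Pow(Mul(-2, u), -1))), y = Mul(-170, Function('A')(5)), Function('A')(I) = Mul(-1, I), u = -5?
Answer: Rational(4201, 5) ≈ 840.20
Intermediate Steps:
y = 850 (y = Mul(-170, Mul(-1, 5)) = Mul(-170, -5) = 850)
C = Rational(-49, 5) (C = Mul(Mul(2, 7), Mul(-7, Pow(Mul(-2, -5), -1))) = Mul(14, Mul(-7, Pow(10, -1))) = Mul(14, Mul(-7, Rational(1, 10))) = Mul(14, Rational(-7, 10)) = Rational(-49, 5) ≈ -9.8000)
Add(C, y) = Add(Rational(-49, 5), 850) = Rational(4201, 5)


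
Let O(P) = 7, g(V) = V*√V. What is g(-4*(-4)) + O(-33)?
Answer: 71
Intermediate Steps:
g(V) = V^(3/2)
g(-4*(-4)) + O(-33) = (-4*(-4))^(3/2) + 7 = 16^(3/2) + 7 = 64 + 7 = 71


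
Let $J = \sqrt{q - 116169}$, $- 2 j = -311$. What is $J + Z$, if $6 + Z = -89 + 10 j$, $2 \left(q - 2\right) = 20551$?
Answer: $1460 + \frac{i \sqrt{423566}}{2} \approx 1460.0 + 325.41 i$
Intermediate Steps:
$q = \frac{20555}{2}$ ($q = 2 + \frac{1}{2} \cdot 20551 = 2 + \frac{20551}{2} = \frac{20555}{2} \approx 10278.0$)
$j = \frac{311}{2}$ ($j = \left(- \frac{1}{2}\right) \left(-311\right) = \frac{311}{2} \approx 155.5$)
$J = \frac{i \sqrt{423566}}{2}$ ($J = \sqrt{\frac{20555}{2} - 116169} = \sqrt{- \frac{211783}{2}} = \frac{i \sqrt{423566}}{2} \approx 325.41 i$)
$Z = 1460$ ($Z = -6 + \left(-89 + 10 \cdot \frac{311}{2}\right) = -6 + \left(-89 + 1555\right) = -6 + 1466 = 1460$)
$J + Z = \frac{i \sqrt{423566}}{2} + 1460 = 1460 + \frac{i \sqrt{423566}}{2}$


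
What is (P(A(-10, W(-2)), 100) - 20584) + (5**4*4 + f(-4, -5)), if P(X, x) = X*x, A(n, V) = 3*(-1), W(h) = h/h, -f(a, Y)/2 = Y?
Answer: -18374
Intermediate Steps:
f(a, Y) = -2*Y
W(h) = 1
A(n, V) = -3
(P(A(-10, W(-2)), 100) - 20584) + (5**4*4 + f(-4, -5)) = (-3*100 - 20584) + (5**4*4 - 2*(-5)) = (-300 - 20584) + (625*4 + 10) = -20884 + (2500 + 10) = -20884 + 2510 = -18374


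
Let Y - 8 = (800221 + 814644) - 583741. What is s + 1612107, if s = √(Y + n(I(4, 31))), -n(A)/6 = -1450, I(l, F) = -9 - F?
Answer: 1612107 + 2*√259958 ≈ 1.6131e+6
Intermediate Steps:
n(A) = 8700 (n(A) = -6*(-1450) = 8700)
Y = 1031132 (Y = 8 + ((800221 + 814644) - 583741) = 8 + (1614865 - 583741) = 8 + 1031124 = 1031132)
s = 2*√259958 (s = √(1031132 + 8700) = √1039832 = 2*√259958 ≈ 1019.7)
s + 1612107 = 2*√259958 + 1612107 = 1612107 + 2*√259958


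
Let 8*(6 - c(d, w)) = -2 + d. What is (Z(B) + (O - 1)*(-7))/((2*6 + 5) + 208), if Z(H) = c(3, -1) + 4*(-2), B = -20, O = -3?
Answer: 23/200 ≈ 0.11500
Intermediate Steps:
c(d, w) = 25/4 - d/8 (c(d, w) = 6 - (-2 + d)/8 = 6 + (¼ - d/8) = 25/4 - d/8)
Z(H) = -17/8 (Z(H) = (25/4 - ⅛*3) + 4*(-2) = (25/4 - 3/8) - 8 = 47/8 - 8 = -17/8)
(Z(B) + (O - 1)*(-7))/((2*6 + 5) + 208) = (-17/8 + (-3 - 1)*(-7))/((2*6 + 5) + 208) = (-17/8 - 4*(-7))/((12 + 5) + 208) = (-17/8 + 28)/(17 + 208) = (207/8)/225 = (207/8)*(1/225) = 23/200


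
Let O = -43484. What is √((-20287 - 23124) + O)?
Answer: 3*I*√9655 ≈ 294.78*I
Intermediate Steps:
√((-20287 - 23124) + O) = √((-20287 - 23124) - 43484) = √(-43411 - 43484) = √(-86895) = 3*I*√9655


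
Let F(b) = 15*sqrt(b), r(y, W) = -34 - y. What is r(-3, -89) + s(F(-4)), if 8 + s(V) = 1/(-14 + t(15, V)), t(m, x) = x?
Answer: -21379/548 - 15*I/548 ≈ -39.013 - 0.027372*I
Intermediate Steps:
s(V) = -8 + 1/(-14 + V)
r(-3, -89) + s(F(-4)) = (-34 - 1*(-3)) + (113 - 120*sqrt(-4))/(-14 + 15*sqrt(-4)) = (-34 + 3) + (113 - 120*2*I)/(-14 + 15*(2*I)) = -31 + (113 - 240*I)/(-14 + 30*I) = -31 + ((-14 - 30*I)/1096)*(113 - 240*I) = -31 + (-14 - 30*I)*(113 - 240*I)/1096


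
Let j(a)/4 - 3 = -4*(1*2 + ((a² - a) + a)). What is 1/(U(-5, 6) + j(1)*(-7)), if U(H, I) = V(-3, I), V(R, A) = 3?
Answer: 1/255 ≈ 0.0039216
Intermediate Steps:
U(H, I) = 3
j(a) = -20 - 16*a² (j(a) = 12 + 4*(-4*(1*2 + ((a² - a) + a))) = 12 + 4*(-4*(2 + a²)) = 12 + 4*(-8 - 4*a²) = 12 + (-32 - 16*a²) = -20 - 16*a²)
1/(U(-5, 6) + j(1)*(-7)) = 1/(3 + (-20 - 16*1²)*(-7)) = 1/(3 + (-20 - 16*1)*(-7)) = 1/(3 + (-20 - 16)*(-7)) = 1/(3 - 36*(-7)) = 1/(3 + 252) = 1/255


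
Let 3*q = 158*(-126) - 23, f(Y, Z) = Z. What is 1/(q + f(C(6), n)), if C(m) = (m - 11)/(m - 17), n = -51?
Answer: -3/20084 ≈ -0.00014937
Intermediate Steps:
C(m) = (-11 + m)/(-17 + m)
q = -19931/3 (q = (158*(-126) - 23)/3 = (-19908 - 23)/3 = (⅓)*(-19931) = -19931/3 ≈ -6643.7)
1/(q + f(C(6), n)) = 1/(-19931/3 - 51) = 1/(-20084/3) = -3/20084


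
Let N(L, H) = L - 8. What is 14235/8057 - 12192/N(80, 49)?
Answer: -4050251/24171 ≈ -167.57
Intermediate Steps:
N(L, H) = -8 + L
14235/8057 - 12192/N(80, 49) = 14235/8057 - 12192/(-8 + 80) = 14235*(1/8057) - 12192/72 = 14235/8057 - 12192*1/72 = 14235/8057 - 508/3 = -4050251/24171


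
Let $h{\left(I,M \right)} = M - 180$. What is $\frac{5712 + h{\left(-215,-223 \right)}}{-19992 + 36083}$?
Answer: $\frac{5309}{16091} \approx 0.32994$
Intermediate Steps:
$h{\left(I,M \right)} = -180 + M$
$\frac{5712 + h{\left(-215,-223 \right)}}{-19992 + 36083} = \frac{5712 - 403}{-19992 + 36083} = \frac{5712 - 403}{16091} = 5309 \cdot \frac{1}{16091} = \frac{5309}{16091}$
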